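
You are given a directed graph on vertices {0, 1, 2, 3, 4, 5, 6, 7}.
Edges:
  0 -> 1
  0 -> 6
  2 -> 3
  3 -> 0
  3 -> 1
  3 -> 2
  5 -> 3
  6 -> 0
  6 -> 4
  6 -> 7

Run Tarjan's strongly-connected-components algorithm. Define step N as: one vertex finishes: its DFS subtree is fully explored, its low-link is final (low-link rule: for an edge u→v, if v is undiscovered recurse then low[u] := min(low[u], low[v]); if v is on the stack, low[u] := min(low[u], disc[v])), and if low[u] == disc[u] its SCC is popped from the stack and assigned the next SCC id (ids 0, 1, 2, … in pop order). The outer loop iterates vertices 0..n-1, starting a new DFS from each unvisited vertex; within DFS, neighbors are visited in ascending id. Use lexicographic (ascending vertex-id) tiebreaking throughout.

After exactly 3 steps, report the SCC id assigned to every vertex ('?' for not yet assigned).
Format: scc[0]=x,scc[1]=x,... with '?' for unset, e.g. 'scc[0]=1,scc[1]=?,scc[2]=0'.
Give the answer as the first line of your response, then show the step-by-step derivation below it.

scc[0]=?,scc[1]=0,scc[2]=?,scc[3]=?,scc[4]=1,scc[5]=?,scc[6]=?,scc[7]=2

step 1: low=(low[0]=0,low[1]=1,low[2]=?,low[3]=?,low[4]=?,low[5]=?,low[6]=?,low[7]=?); scc=(scc[0]=?,scc[1]=0,scc[2]=?,scc[3]=?,scc[4]=?,scc[5]=?,scc[6]=?,scc[7]=?)
step 2: low=(low[0]=0,low[1]=1,low[2]=?,low[3]=?,low[4]=3,low[5]=?,low[6]=0,low[7]=?); scc=(scc[0]=?,scc[1]=0,scc[2]=?,scc[3]=?,scc[4]=1,scc[5]=?,scc[6]=?,scc[7]=?)
step 3: low=(low[0]=0,low[1]=1,low[2]=?,low[3]=?,low[4]=3,low[5]=?,low[6]=0,low[7]=4); scc=(scc[0]=?,scc[1]=0,scc[2]=?,scc[3]=?,scc[4]=1,scc[5]=?,scc[6]=?,scc[7]=2)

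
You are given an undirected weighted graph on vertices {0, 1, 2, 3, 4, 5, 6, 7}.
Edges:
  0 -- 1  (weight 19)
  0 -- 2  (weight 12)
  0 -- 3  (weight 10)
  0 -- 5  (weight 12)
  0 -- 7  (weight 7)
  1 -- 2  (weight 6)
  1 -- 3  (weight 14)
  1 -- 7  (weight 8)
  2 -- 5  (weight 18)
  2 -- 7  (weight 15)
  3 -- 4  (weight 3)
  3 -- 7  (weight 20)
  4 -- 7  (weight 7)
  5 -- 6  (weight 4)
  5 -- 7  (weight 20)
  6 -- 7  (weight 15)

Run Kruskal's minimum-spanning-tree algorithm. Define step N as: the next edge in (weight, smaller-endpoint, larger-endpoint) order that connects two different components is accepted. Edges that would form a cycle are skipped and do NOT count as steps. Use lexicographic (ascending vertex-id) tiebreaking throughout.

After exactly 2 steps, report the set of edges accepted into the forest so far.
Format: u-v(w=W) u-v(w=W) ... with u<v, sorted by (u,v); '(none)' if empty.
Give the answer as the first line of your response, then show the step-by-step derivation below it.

3-4(w=3) 5-6(w=4)

step 1: add edge 3-4 (w=3); MST = {3-4(w=3)}
step 2: add edge 5-6 (w=4); MST = {3-4(w=3) 5-6(w=4)}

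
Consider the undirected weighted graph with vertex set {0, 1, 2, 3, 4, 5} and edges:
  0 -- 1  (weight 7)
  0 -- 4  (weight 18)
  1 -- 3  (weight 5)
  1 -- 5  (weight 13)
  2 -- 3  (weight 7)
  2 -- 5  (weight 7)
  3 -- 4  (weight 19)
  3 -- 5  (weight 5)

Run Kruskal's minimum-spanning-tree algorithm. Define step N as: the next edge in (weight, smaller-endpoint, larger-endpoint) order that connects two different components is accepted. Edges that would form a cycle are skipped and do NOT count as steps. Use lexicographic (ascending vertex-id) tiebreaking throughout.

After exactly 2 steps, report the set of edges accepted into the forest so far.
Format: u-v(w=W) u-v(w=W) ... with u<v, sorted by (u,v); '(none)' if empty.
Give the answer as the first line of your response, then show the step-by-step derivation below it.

1-3(w=5) 3-5(w=5)

step 1: add edge 1-3 (w=5); MST = {1-3(w=5)}
step 2: add edge 3-5 (w=5); MST = {1-3(w=5) 3-5(w=5)}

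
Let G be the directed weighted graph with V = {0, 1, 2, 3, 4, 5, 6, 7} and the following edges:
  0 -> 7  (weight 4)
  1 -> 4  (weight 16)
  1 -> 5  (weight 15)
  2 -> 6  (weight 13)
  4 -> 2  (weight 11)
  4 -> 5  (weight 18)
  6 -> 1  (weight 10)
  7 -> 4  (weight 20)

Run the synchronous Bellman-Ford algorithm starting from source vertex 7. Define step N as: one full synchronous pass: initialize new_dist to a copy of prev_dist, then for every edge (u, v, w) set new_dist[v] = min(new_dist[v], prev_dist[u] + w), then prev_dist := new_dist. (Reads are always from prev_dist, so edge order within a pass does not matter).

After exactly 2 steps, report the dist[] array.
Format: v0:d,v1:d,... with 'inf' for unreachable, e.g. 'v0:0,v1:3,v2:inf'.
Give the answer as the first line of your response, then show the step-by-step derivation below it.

v0:inf,v1:inf,v2:31,v3:inf,v4:20,v5:38,v6:inf,v7:0

step 1: dist = v0:inf,v1:inf,v2:inf,v3:inf,v4:20,v5:inf,v6:inf,v7:0
step 2: dist = v0:inf,v1:inf,v2:31,v3:inf,v4:20,v5:38,v6:inf,v7:0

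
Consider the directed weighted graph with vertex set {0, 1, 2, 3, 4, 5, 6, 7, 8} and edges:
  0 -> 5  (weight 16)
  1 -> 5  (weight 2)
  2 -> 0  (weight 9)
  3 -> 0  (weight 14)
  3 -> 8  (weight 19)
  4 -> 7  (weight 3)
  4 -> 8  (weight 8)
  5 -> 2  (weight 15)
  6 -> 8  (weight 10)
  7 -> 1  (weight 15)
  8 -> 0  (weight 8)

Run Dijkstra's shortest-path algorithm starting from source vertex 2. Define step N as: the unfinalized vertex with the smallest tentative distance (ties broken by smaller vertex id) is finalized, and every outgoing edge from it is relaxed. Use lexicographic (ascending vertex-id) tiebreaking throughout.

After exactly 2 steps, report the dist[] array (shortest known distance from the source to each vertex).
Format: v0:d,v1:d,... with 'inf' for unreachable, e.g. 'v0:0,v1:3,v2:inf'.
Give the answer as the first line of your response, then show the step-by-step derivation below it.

v0:9,v1:inf,v2:0,v3:inf,v4:inf,v5:25,v6:inf,v7:inf,v8:inf

step 1: dist = v0:9,v1:inf,v2:0,v3:inf,v4:inf,v5:inf,v6:inf,v7:inf,v8:inf
step 2: dist = v0:9,v1:inf,v2:0,v3:inf,v4:inf,v5:25,v6:inf,v7:inf,v8:inf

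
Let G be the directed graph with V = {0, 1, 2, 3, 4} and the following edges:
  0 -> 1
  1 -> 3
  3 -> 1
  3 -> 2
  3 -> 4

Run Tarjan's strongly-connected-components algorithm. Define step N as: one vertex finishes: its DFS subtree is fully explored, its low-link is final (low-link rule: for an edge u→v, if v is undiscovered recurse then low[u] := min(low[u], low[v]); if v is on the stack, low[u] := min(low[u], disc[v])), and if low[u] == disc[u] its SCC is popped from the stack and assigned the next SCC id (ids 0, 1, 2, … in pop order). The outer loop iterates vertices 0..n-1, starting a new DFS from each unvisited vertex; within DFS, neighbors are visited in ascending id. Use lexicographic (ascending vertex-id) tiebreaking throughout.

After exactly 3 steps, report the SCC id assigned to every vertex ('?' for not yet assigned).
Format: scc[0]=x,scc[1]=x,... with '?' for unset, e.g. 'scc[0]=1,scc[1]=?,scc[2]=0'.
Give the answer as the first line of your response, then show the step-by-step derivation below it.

scc[0]=?,scc[1]=?,scc[2]=0,scc[3]=?,scc[4]=1

step 1: low=(low[0]=0,low[1]=1,low[2]=3,low[3]=1,low[4]=?); scc=(scc[0]=?,scc[1]=?,scc[2]=0,scc[3]=?,scc[4]=?)
step 2: low=(low[0]=0,low[1]=1,low[2]=3,low[3]=1,low[4]=4); scc=(scc[0]=?,scc[1]=?,scc[2]=0,scc[3]=?,scc[4]=1)
step 3: low=(low[0]=0,low[1]=1,low[2]=3,low[3]=1,low[4]=4); scc=(scc[0]=?,scc[1]=?,scc[2]=0,scc[3]=?,scc[4]=1)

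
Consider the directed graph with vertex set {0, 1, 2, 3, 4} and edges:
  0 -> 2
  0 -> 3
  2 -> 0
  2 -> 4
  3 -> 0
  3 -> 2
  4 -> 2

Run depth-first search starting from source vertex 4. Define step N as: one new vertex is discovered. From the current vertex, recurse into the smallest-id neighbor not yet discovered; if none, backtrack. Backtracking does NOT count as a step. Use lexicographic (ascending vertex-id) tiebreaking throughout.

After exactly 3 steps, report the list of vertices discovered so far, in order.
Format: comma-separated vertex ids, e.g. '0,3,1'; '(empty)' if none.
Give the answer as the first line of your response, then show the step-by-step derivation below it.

4,2,0

step 1: discover 4; path=4; order=4
step 2: discover 2; path=4>2; order=4,2
step 3: discover 0; path=4>2>0; order=4,2,0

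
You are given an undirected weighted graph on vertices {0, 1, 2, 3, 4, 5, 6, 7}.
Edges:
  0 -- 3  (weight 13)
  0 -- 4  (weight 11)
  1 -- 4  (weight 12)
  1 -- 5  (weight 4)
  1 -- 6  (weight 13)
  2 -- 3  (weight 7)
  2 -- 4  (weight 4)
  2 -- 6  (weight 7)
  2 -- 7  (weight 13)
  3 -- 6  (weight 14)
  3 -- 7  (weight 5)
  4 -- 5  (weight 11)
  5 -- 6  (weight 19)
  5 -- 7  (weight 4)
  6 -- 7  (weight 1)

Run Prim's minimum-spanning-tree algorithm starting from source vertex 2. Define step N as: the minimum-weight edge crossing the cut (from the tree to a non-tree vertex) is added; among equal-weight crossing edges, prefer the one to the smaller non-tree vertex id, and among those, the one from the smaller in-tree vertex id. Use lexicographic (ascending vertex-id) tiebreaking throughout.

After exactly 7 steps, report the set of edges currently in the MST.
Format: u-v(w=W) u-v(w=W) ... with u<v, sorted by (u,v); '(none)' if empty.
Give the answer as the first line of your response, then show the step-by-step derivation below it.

0-4(w=11) 1-5(w=4) 2-3(w=7) 2-4(w=4) 3-7(w=5) 5-7(w=4) 6-7(w=1)

step 1: add edge 2-4 (w=4); MST = {2-4(w=4)}
step 2: add edge 2-3 (w=7); MST = {2-3(w=7) 2-4(w=4)}
step 3: add edge 3-7 (w=5); MST = {2-3(w=7) 2-4(w=4) 3-7(w=5)}
step 4: add edge 6-7 (w=1); MST = {2-3(w=7) 2-4(w=4) 3-7(w=5) 6-7(w=1)}
step 5: add edge 5-7 (w=4); MST = {2-3(w=7) 2-4(w=4) 3-7(w=5) 5-7(w=4) 6-7(w=1)}
step 6: add edge 1-5 (w=4); MST = {1-5(w=4) 2-3(w=7) 2-4(w=4) 3-7(w=5) 5-7(w=4) 6-7(w=1)}
step 7: add edge 0-4 (w=11); MST = {0-4(w=11) 1-5(w=4) 2-3(w=7) 2-4(w=4) 3-7(w=5) 5-7(w=4) 6-7(w=1)}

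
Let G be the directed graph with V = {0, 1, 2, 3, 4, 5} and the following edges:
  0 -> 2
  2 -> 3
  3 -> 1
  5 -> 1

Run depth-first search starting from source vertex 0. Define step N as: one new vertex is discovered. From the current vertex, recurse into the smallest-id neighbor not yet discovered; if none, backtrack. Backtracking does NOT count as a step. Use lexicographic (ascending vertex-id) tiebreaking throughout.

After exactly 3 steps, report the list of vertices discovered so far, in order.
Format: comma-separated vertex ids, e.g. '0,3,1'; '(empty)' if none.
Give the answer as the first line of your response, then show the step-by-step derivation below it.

0,2,3

step 1: discover 0; path=0; order=0
step 2: discover 2; path=0>2; order=0,2
step 3: discover 3; path=0>2>3; order=0,2,3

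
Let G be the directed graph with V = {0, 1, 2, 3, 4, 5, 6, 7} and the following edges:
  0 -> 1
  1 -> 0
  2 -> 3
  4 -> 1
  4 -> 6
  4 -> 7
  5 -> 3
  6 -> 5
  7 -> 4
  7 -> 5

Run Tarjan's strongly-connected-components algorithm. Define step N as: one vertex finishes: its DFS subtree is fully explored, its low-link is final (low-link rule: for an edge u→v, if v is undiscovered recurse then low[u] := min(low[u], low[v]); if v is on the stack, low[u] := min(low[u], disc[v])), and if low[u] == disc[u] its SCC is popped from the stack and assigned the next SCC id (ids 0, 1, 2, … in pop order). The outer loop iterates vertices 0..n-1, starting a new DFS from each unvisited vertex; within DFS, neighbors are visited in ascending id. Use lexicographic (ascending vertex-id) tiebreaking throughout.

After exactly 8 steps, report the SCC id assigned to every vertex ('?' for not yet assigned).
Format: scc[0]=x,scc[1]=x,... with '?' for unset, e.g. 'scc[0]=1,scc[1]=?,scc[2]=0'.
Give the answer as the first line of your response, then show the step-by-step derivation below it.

scc[0]=0,scc[1]=0,scc[2]=2,scc[3]=1,scc[4]=5,scc[5]=3,scc[6]=4,scc[7]=5

step 1: low=(low[0]=0,low[1]=0,low[2]=?,low[3]=?,low[4]=?,low[5]=?,low[6]=?,low[7]=?); scc=(scc[0]=?,scc[1]=?,scc[2]=?,scc[3]=?,scc[4]=?,scc[5]=?,scc[6]=?,scc[7]=?)
step 2: low=(low[0]=0,low[1]=0,low[2]=?,low[3]=?,low[4]=?,low[5]=?,low[6]=?,low[7]=?); scc=(scc[0]=0,scc[1]=0,scc[2]=?,scc[3]=?,scc[4]=?,scc[5]=?,scc[6]=?,scc[7]=?)
step 3: low=(low[0]=0,low[1]=0,low[2]=2,low[3]=3,low[4]=?,low[5]=?,low[6]=?,low[7]=?); scc=(scc[0]=0,scc[1]=0,scc[2]=?,scc[3]=1,scc[4]=?,scc[5]=?,scc[6]=?,scc[7]=?)
step 4: low=(low[0]=0,low[1]=0,low[2]=2,low[3]=3,low[4]=?,low[5]=?,low[6]=?,low[7]=?); scc=(scc[0]=0,scc[1]=0,scc[2]=2,scc[3]=1,scc[4]=?,scc[5]=?,scc[6]=?,scc[7]=?)
step 5: low=(low[0]=0,low[1]=0,low[2]=2,low[3]=3,low[4]=4,low[5]=6,low[6]=5,low[7]=?); scc=(scc[0]=0,scc[1]=0,scc[2]=2,scc[3]=1,scc[4]=?,scc[5]=3,scc[6]=?,scc[7]=?)
step 6: low=(low[0]=0,low[1]=0,low[2]=2,low[3]=3,low[4]=4,low[5]=6,low[6]=5,low[7]=?); scc=(scc[0]=0,scc[1]=0,scc[2]=2,scc[3]=1,scc[4]=?,scc[5]=3,scc[6]=4,scc[7]=?)
step 7: low=(low[0]=0,low[1]=0,low[2]=2,low[3]=3,low[4]=4,low[5]=6,low[6]=5,low[7]=4); scc=(scc[0]=0,scc[1]=0,scc[2]=2,scc[3]=1,scc[4]=?,scc[5]=3,scc[6]=4,scc[7]=?)
step 8: low=(low[0]=0,low[1]=0,low[2]=2,low[3]=3,low[4]=4,low[5]=6,low[6]=5,low[7]=4); scc=(scc[0]=0,scc[1]=0,scc[2]=2,scc[3]=1,scc[4]=5,scc[5]=3,scc[6]=4,scc[7]=5)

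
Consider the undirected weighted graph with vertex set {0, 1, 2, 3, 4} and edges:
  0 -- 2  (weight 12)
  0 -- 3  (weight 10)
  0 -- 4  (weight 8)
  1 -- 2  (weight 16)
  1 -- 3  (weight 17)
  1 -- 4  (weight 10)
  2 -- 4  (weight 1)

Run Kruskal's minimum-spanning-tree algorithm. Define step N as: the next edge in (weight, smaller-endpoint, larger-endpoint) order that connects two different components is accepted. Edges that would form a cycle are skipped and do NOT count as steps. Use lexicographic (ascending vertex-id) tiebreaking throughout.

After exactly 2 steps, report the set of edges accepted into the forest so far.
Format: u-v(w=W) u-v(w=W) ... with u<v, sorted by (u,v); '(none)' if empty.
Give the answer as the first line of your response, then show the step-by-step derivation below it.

0-4(w=8) 2-4(w=1)

step 1: add edge 2-4 (w=1); MST = {2-4(w=1)}
step 2: add edge 0-4 (w=8); MST = {0-4(w=8) 2-4(w=1)}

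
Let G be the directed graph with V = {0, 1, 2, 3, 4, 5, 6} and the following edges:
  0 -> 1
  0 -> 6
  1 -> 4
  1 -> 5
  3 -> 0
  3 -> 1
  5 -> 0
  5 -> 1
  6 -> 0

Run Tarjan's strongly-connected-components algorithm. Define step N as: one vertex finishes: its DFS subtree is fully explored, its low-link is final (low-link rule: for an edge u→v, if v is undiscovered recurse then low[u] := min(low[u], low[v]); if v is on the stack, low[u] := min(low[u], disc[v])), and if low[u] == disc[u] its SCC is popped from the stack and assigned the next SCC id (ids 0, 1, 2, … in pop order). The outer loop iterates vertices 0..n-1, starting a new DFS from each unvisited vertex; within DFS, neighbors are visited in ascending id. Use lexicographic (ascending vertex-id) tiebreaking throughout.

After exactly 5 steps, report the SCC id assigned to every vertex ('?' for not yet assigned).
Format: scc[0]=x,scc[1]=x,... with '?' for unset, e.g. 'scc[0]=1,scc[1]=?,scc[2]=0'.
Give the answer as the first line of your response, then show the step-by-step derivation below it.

scc[0]=1,scc[1]=1,scc[2]=?,scc[3]=?,scc[4]=0,scc[5]=1,scc[6]=1

step 1: low=(low[0]=0,low[1]=1,low[2]=?,low[3]=?,low[4]=2,low[5]=?,low[6]=?); scc=(scc[0]=?,scc[1]=?,scc[2]=?,scc[3]=?,scc[4]=0,scc[5]=?,scc[6]=?)
step 2: low=(low[0]=0,low[1]=1,low[2]=?,low[3]=?,low[4]=2,low[5]=0,low[6]=?); scc=(scc[0]=?,scc[1]=?,scc[2]=?,scc[3]=?,scc[4]=0,scc[5]=?,scc[6]=?)
step 3: low=(low[0]=0,low[1]=0,low[2]=?,low[3]=?,low[4]=2,low[5]=0,low[6]=?); scc=(scc[0]=?,scc[1]=?,scc[2]=?,scc[3]=?,scc[4]=0,scc[5]=?,scc[6]=?)
step 4: low=(low[0]=0,low[1]=0,low[2]=?,low[3]=?,low[4]=2,low[5]=0,low[6]=0); scc=(scc[0]=?,scc[1]=?,scc[2]=?,scc[3]=?,scc[4]=0,scc[5]=?,scc[6]=?)
step 5: low=(low[0]=0,low[1]=0,low[2]=?,low[3]=?,low[4]=2,low[5]=0,low[6]=0); scc=(scc[0]=1,scc[1]=1,scc[2]=?,scc[3]=?,scc[4]=0,scc[5]=1,scc[6]=1)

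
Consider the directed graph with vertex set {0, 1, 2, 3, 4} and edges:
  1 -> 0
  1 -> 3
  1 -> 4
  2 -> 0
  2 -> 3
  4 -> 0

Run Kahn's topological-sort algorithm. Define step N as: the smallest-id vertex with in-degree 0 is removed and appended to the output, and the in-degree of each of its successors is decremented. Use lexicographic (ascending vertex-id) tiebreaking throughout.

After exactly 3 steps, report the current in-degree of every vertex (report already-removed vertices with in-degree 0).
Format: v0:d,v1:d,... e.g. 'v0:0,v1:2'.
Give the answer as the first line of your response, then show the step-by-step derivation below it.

v0:1,v1:0,v2:0,v3:0,v4:0

step 1: output 1; order=[1]; indeg=(2,0,0,1,0)
step 2: output 2; order=[1,2]; indeg=(1,0,0,0,0)
step 3: output 3; order=[1,2,3]; indeg=(1,0,0,0,0)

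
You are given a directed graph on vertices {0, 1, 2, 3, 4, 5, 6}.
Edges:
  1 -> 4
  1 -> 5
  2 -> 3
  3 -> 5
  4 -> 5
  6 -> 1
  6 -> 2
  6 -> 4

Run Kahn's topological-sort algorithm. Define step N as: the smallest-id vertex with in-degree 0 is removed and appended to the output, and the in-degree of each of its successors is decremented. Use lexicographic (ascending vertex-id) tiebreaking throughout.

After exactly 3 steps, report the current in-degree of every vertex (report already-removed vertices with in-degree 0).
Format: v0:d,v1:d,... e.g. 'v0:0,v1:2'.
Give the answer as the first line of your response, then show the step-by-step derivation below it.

v0:0,v1:0,v2:0,v3:1,v4:0,v5:2,v6:0

step 1: output 0; order=[0]; indeg=(0,1,1,1,2,3,0)
step 2: output 6; order=[0,6]; indeg=(0,0,0,1,1,3,0)
step 3: output 1; order=[0,6,1]; indeg=(0,0,0,1,0,2,0)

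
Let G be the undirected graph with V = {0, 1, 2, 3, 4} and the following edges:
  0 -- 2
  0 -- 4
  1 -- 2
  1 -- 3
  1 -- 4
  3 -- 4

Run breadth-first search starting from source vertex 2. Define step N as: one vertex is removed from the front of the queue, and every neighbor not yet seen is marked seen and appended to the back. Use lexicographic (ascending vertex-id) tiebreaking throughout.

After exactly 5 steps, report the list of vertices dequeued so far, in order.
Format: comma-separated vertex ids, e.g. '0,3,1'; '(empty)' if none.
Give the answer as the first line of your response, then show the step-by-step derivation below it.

2,0,1,4,3

step 1: dequeue 2; queue=[0,1]; order=2
step 2: dequeue 0; queue=[1,4]; order=2,0
step 3: dequeue 1; queue=[4,3]; order=2,0,1
step 4: dequeue 4; queue=[3]; order=2,0,1,4
step 5: dequeue 3; queue=[(empty)]; order=2,0,1,4,3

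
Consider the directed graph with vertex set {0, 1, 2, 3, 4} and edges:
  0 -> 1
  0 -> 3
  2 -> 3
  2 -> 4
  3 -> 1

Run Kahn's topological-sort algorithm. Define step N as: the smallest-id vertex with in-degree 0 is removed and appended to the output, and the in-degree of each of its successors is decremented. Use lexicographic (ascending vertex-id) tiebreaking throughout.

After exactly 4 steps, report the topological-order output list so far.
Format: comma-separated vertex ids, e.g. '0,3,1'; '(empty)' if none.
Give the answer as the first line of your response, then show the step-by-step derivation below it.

0,2,3,1

step 1: output 0; order=[0]; indeg=(0,1,0,1,1)
step 2: output 2; order=[0,2]; indeg=(0,1,0,0,0)
step 3: output 3; order=[0,2,3]; indeg=(0,0,0,0,0)
step 4: output 1; order=[0,2,3,1]; indeg=(0,0,0,0,0)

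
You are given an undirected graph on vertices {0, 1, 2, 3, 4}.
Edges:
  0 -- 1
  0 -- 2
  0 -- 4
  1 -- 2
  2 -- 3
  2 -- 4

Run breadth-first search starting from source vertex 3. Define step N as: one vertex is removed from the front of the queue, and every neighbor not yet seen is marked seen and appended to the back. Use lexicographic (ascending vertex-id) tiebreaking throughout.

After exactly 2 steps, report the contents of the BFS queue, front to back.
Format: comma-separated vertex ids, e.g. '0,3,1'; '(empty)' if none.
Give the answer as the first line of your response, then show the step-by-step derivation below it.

0,1,4

step 1: dequeue 3; queue=[2]; order=3
step 2: dequeue 2; queue=[0,1,4]; order=3,2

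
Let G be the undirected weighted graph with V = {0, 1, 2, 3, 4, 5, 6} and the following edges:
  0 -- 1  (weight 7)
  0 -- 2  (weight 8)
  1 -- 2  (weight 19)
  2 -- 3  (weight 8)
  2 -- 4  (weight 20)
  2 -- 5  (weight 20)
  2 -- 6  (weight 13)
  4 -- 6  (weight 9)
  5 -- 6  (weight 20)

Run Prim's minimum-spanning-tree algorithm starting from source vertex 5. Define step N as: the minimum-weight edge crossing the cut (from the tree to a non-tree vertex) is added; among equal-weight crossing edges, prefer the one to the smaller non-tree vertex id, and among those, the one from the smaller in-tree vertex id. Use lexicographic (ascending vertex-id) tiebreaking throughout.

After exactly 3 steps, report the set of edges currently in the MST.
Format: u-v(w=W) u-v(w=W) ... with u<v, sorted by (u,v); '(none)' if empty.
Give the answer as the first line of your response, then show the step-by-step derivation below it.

0-1(w=7) 0-2(w=8) 2-5(w=20)

step 1: add edge 2-5 (w=20); MST = {2-5(w=20)}
step 2: add edge 0-2 (w=8); MST = {0-2(w=8) 2-5(w=20)}
step 3: add edge 0-1 (w=7); MST = {0-1(w=7) 0-2(w=8) 2-5(w=20)}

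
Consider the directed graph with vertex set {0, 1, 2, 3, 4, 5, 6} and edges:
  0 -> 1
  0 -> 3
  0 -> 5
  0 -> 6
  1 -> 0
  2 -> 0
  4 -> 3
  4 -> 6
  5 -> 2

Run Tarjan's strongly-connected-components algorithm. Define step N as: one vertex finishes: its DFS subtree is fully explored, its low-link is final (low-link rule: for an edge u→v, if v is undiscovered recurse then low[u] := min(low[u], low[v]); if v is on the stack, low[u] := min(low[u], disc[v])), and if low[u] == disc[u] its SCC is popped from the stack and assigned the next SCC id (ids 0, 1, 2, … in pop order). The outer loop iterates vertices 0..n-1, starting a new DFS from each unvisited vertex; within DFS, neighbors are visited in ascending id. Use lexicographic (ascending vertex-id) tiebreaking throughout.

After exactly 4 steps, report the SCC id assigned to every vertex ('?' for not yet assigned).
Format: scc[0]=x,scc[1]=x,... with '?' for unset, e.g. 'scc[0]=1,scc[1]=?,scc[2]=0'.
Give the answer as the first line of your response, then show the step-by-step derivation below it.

scc[0]=?,scc[1]=?,scc[2]=?,scc[3]=0,scc[4]=?,scc[5]=?,scc[6]=?

step 1: low=(low[0]=0,low[1]=0,low[2]=?,low[3]=?,low[4]=?,low[5]=?,low[6]=?); scc=(scc[0]=?,scc[1]=?,scc[2]=?,scc[3]=?,scc[4]=?,scc[5]=?,scc[6]=?)
step 2: low=(low[0]=0,low[1]=0,low[2]=?,low[3]=2,low[4]=?,low[5]=?,low[6]=?); scc=(scc[0]=?,scc[1]=?,scc[2]=?,scc[3]=0,scc[4]=?,scc[5]=?,scc[6]=?)
step 3: low=(low[0]=0,low[1]=0,low[2]=0,low[3]=2,low[4]=?,low[5]=3,low[6]=?); scc=(scc[0]=?,scc[1]=?,scc[2]=?,scc[3]=0,scc[4]=?,scc[5]=?,scc[6]=?)
step 4: low=(low[0]=0,low[1]=0,low[2]=0,low[3]=2,low[4]=?,low[5]=0,low[6]=?); scc=(scc[0]=?,scc[1]=?,scc[2]=?,scc[3]=0,scc[4]=?,scc[5]=?,scc[6]=?)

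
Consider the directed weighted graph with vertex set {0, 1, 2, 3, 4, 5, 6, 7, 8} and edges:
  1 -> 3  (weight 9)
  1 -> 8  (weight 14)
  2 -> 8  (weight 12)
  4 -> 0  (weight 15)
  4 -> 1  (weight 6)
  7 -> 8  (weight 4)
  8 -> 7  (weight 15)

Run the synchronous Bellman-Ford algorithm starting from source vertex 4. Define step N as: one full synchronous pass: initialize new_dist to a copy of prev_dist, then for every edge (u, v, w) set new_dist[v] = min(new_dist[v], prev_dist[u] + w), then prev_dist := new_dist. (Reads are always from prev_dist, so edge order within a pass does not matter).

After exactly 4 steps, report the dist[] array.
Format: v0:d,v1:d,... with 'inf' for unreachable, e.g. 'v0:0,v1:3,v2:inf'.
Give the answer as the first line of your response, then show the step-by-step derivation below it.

v0:15,v1:6,v2:inf,v3:15,v4:0,v5:inf,v6:inf,v7:35,v8:20

step 1: dist = v0:15,v1:6,v2:inf,v3:inf,v4:0,v5:inf,v6:inf,v7:inf,v8:inf
step 2: dist = v0:15,v1:6,v2:inf,v3:15,v4:0,v5:inf,v6:inf,v7:inf,v8:20
step 3: dist = v0:15,v1:6,v2:inf,v3:15,v4:0,v5:inf,v6:inf,v7:35,v8:20
step 4: dist = v0:15,v1:6,v2:inf,v3:15,v4:0,v5:inf,v6:inf,v7:35,v8:20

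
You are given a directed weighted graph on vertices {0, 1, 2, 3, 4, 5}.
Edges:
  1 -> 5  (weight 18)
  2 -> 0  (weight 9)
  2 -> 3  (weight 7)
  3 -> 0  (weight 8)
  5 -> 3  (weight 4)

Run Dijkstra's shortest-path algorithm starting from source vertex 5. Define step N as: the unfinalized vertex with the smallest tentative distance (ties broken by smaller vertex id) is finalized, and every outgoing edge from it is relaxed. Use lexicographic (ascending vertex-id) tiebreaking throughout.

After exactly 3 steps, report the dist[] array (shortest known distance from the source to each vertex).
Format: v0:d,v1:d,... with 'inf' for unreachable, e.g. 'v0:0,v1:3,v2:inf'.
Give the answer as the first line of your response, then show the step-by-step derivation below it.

v0:12,v1:inf,v2:inf,v3:4,v4:inf,v5:0

step 1: dist = v0:inf,v1:inf,v2:inf,v3:4,v4:inf,v5:0
step 2: dist = v0:12,v1:inf,v2:inf,v3:4,v4:inf,v5:0
step 3: dist = v0:12,v1:inf,v2:inf,v3:4,v4:inf,v5:0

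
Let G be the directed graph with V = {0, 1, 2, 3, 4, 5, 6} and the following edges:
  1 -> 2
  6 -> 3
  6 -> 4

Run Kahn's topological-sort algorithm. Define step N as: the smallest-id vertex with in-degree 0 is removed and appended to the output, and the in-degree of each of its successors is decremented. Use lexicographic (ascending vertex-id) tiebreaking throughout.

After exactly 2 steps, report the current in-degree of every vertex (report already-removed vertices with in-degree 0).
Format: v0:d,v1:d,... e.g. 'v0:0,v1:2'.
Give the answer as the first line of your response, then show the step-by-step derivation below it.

v0:0,v1:0,v2:0,v3:1,v4:1,v5:0,v6:0

step 1: output 0; order=[0]; indeg=(0,0,1,1,1,0,0)
step 2: output 1; order=[0,1]; indeg=(0,0,0,1,1,0,0)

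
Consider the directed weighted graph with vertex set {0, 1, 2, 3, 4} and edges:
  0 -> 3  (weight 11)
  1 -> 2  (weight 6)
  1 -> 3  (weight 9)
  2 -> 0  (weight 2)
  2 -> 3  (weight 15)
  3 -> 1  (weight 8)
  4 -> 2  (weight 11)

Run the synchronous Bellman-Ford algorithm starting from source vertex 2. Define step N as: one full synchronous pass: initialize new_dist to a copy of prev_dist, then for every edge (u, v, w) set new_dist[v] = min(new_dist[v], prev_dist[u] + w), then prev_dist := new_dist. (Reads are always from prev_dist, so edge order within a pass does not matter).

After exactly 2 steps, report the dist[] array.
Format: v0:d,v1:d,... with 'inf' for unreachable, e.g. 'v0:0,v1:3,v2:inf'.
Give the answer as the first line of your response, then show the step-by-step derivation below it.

v0:2,v1:23,v2:0,v3:13,v4:inf

step 1: dist = v0:2,v1:inf,v2:0,v3:15,v4:inf
step 2: dist = v0:2,v1:23,v2:0,v3:13,v4:inf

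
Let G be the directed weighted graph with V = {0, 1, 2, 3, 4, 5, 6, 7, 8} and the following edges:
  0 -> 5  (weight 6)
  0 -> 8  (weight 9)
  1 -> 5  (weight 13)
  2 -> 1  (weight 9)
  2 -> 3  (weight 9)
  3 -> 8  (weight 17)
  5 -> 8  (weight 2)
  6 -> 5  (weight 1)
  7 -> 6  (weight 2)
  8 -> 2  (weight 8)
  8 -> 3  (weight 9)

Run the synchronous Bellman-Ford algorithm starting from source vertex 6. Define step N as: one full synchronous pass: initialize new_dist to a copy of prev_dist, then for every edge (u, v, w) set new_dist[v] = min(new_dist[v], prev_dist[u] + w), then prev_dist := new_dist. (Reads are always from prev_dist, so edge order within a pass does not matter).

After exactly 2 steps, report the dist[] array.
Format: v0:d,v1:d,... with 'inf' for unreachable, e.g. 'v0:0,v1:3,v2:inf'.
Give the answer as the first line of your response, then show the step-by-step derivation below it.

v0:inf,v1:inf,v2:inf,v3:inf,v4:inf,v5:1,v6:0,v7:inf,v8:3

step 1: dist = v0:inf,v1:inf,v2:inf,v3:inf,v4:inf,v5:1,v6:0,v7:inf,v8:inf
step 2: dist = v0:inf,v1:inf,v2:inf,v3:inf,v4:inf,v5:1,v6:0,v7:inf,v8:3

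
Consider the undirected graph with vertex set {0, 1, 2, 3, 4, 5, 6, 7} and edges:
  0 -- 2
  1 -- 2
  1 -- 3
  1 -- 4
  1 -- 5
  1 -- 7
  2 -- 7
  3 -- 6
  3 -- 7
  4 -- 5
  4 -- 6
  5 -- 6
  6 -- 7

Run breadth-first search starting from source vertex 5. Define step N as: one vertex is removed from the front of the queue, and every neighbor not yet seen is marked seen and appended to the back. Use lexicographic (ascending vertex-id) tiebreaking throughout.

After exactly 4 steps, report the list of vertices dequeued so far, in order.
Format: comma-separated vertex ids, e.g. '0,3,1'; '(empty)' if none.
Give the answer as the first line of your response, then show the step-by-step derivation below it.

5,1,4,6

step 1: dequeue 5; queue=[1,4,6]; order=5
step 2: dequeue 1; queue=[4,6,2,3,7]; order=5,1
step 3: dequeue 4; queue=[6,2,3,7]; order=5,1,4
step 4: dequeue 6; queue=[2,3,7]; order=5,1,4,6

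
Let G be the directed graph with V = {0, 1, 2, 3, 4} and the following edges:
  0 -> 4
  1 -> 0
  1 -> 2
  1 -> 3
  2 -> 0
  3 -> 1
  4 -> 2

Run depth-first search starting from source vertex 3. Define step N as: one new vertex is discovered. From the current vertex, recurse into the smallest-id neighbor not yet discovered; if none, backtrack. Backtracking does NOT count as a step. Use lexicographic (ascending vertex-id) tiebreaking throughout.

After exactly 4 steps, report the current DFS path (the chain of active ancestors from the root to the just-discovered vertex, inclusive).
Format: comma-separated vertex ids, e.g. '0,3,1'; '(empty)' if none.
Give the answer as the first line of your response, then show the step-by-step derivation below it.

3,1,0,4

step 1: discover 3; path=3; order=3
step 2: discover 1; path=3>1; order=3,1
step 3: discover 0; path=3>1>0; order=3,1,0
step 4: discover 4; path=3>1>0>4; order=3,1,0,4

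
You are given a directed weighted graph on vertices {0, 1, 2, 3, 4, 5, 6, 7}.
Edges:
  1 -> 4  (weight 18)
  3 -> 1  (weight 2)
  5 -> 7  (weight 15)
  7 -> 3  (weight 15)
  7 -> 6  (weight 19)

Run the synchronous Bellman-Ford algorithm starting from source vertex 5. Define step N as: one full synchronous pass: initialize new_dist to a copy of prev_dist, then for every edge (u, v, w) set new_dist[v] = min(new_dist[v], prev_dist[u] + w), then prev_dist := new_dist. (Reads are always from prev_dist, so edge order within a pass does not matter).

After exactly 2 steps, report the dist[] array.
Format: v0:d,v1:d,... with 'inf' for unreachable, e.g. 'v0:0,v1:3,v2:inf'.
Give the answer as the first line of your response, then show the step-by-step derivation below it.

v0:inf,v1:inf,v2:inf,v3:30,v4:inf,v5:0,v6:34,v7:15

step 1: dist = v0:inf,v1:inf,v2:inf,v3:inf,v4:inf,v5:0,v6:inf,v7:15
step 2: dist = v0:inf,v1:inf,v2:inf,v3:30,v4:inf,v5:0,v6:34,v7:15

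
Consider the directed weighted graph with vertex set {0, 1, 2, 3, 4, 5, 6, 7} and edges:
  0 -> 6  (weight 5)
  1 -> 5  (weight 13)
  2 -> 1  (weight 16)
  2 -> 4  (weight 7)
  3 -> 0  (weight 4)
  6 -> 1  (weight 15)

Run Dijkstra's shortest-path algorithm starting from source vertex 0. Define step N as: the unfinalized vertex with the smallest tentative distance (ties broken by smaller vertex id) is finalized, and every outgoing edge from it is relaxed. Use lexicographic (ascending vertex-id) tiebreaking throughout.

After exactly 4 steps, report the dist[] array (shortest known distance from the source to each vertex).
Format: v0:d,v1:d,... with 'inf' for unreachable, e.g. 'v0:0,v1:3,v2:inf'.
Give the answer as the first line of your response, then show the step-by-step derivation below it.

v0:0,v1:20,v2:inf,v3:inf,v4:inf,v5:33,v6:5,v7:inf

step 1: dist = v0:0,v1:inf,v2:inf,v3:inf,v4:inf,v5:inf,v6:5,v7:inf
step 2: dist = v0:0,v1:20,v2:inf,v3:inf,v4:inf,v5:inf,v6:5,v7:inf
step 3: dist = v0:0,v1:20,v2:inf,v3:inf,v4:inf,v5:33,v6:5,v7:inf
step 4: dist = v0:0,v1:20,v2:inf,v3:inf,v4:inf,v5:33,v6:5,v7:inf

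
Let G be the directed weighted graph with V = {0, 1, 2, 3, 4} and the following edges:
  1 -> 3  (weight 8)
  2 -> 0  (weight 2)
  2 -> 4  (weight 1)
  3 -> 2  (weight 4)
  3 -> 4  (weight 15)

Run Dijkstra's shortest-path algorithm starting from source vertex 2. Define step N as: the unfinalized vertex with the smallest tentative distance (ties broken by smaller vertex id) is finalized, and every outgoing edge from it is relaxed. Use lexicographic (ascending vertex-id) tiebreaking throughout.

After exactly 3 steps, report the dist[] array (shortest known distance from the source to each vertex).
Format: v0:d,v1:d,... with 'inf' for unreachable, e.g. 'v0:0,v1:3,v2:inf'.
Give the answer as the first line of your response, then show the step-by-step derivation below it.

v0:2,v1:inf,v2:0,v3:inf,v4:1

step 1: dist = v0:2,v1:inf,v2:0,v3:inf,v4:1
step 2: dist = v0:2,v1:inf,v2:0,v3:inf,v4:1
step 3: dist = v0:2,v1:inf,v2:0,v3:inf,v4:1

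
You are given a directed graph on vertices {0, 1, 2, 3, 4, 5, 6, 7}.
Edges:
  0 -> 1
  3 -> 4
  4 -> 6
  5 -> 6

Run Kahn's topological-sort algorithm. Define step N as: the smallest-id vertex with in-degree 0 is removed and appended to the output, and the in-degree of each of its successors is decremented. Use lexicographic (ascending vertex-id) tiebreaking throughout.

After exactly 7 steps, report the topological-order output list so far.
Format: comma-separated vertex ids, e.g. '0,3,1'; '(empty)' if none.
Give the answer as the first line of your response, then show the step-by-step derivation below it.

0,1,2,3,4,5,6

step 1: output 0; order=[0]; indeg=(0,0,0,0,1,0,2,0)
step 2: output 1; order=[0,1]; indeg=(0,0,0,0,1,0,2,0)
step 3: output 2; order=[0,1,2]; indeg=(0,0,0,0,1,0,2,0)
step 4: output 3; order=[0,1,2,3]; indeg=(0,0,0,0,0,0,2,0)
step 5: output 4; order=[0,1,2,3,4]; indeg=(0,0,0,0,0,0,1,0)
step 6: output 5; order=[0,1,2,3,4,5]; indeg=(0,0,0,0,0,0,0,0)
step 7: output 6; order=[0,1,2,3,4,5,6]; indeg=(0,0,0,0,0,0,0,0)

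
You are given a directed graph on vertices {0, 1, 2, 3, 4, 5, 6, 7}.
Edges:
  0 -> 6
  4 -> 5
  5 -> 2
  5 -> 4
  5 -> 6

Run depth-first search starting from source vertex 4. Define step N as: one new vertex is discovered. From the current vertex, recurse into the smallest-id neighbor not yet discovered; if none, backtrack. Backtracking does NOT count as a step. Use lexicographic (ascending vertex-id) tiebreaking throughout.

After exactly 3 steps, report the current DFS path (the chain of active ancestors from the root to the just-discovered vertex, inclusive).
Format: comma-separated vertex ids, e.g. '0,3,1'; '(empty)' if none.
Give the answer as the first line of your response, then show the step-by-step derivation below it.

4,5,2

step 1: discover 4; path=4; order=4
step 2: discover 5; path=4>5; order=4,5
step 3: discover 2; path=4>5>2; order=4,5,2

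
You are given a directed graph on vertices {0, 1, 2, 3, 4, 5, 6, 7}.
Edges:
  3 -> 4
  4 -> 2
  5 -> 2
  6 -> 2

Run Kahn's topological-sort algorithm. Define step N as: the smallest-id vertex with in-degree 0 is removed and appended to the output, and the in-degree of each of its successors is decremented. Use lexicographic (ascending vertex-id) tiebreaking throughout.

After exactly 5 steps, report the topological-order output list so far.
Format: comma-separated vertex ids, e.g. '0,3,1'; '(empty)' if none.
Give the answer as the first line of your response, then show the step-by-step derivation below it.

0,1,3,4,5

step 1: output 0; order=[0]; indeg=(0,0,3,0,1,0,0,0)
step 2: output 1; order=[0,1]; indeg=(0,0,3,0,1,0,0,0)
step 3: output 3; order=[0,1,3]; indeg=(0,0,3,0,0,0,0,0)
step 4: output 4; order=[0,1,3,4]; indeg=(0,0,2,0,0,0,0,0)
step 5: output 5; order=[0,1,3,4,5]; indeg=(0,0,1,0,0,0,0,0)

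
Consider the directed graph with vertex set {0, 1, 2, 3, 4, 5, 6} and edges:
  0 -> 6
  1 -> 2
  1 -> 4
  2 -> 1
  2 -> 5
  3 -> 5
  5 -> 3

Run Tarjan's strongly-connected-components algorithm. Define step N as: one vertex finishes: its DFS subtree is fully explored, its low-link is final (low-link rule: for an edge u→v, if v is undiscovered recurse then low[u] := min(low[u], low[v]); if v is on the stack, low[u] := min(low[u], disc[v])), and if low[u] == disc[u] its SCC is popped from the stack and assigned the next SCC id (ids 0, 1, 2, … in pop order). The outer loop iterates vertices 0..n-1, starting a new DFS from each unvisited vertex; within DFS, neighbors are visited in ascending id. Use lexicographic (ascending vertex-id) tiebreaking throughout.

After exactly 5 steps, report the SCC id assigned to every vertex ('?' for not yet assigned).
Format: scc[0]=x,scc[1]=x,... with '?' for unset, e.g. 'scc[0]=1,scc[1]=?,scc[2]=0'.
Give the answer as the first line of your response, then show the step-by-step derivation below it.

scc[0]=1,scc[1]=?,scc[2]=?,scc[3]=2,scc[4]=?,scc[5]=2,scc[6]=0

step 1: low=(low[0]=0,low[1]=?,low[2]=?,low[3]=?,low[4]=?,low[5]=?,low[6]=1); scc=(scc[0]=?,scc[1]=?,scc[2]=?,scc[3]=?,scc[4]=?,scc[5]=?,scc[6]=0)
step 2: low=(low[0]=0,low[1]=?,low[2]=?,low[3]=?,low[4]=?,low[5]=?,low[6]=1); scc=(scc[0]=1,scc[1]=?,scc[2]=?,scc[3]=?,scc[4]=?,scc[5]=?,scc[6]=0)
step 3: low=(low[0]=0,low[1]=2,low[2]=2,low[3]=4,low[4]=?,low[5]=4,low[6]=1); scc=(scc[0]=1,scc[1]=?,scc[2]=?,scc[3]=?,scc[4]=?,scc[5]=?,scc[6]=0)
step 4: low=(low[0]=0,low[1]=2,low[2]=2,low[3]=4,low[4]=?,low[5]=4,low[6]=1); scc=(scc[0]=1,scc[1]=?,scc[2]=?,scc[3]=2,scc[4]=?,scc[5]=2,scc[6]=0)
step 5: low=(low[0]=0,low[1]=2,low[2]=2,low[3]=4,low[4]=?,low[5]=4,low[6]=1); scc=(scc[0]=1,scc[1]=?,scc[2]=?,scc[3]=2,scc[4]=?,scc[5]=2,scc[6]=0)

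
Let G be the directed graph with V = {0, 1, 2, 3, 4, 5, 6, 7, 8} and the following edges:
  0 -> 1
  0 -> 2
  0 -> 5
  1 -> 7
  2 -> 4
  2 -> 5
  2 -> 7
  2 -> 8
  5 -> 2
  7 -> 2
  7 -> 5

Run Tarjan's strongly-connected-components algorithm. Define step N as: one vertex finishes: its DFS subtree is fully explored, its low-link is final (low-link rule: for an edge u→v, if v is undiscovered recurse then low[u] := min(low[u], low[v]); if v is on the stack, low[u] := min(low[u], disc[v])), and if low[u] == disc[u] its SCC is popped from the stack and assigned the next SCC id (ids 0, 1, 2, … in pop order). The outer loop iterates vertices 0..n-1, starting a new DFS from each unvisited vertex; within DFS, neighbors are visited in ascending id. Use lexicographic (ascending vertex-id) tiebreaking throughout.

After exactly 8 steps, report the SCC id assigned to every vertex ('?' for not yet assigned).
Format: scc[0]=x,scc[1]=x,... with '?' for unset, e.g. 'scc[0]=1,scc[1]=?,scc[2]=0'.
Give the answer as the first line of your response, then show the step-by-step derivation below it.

scc[0]=4,scc[1]=3,scc[2]=2,scc[3]=5,scc[4]=0,scc[5]=2,scc[6]=?,scc[7]=2,scc[8]=1

step 1: low=(low[0]=0,low[1]=1,low[2]=3,low[3]=?,low[4]=4,low[5]=?,low[6]=?,low[7]=2,low[8]=?); scc=(scc[0]=?,scc[1]=?,scc[2]=?,scc[3]=?,scc[4]=0,scc[5]=?,scc[6]=?,scc[7]=?,scc[8]=?)
step 2: low=(low[0]=0,low[1]=1,low[2]=3,low[3]=?,low[4]=4,low[5]=3,low[6]=?,low[7]=2,low[8]=?); scc=(scc[0]=?,scc[1]=?,scc[2]=?,scc[3]=?,scc[4]=0,scc[5]=?,scc[6]=?,scc[7]=?,scc[8]=?)
step 3: low=(low[0]=0,low[1]=1,low[2]=2,low[3]=?,low[4]=4,low[5]=3,low[6]=?,low[7]=2,low[8]=6); scc=(scc[0]=?,scc[1]=?,scc[2]=?,scc[3]=?,scc[4]=0,scc[5]=?,scc[6]=?,scc[7]=?,scc[8]=1)
step 4: low=(low[0]=0,low[1]=1,low[2]=2,low[3]=?,low[4]=4,low[5]=3,low[6]=?,low[7]=2,low[8]=6); scc=(scc[0]=?,scc[1]=?,scc[2]=?,scc[3]=?,scc[4]=0,scc[5]=?,scc[6]=?,scc[7]=?,scc[8]=1)
step 5: low=(low[0]=0,low[1]=1,low[2]=2,low[3]=?,low[4]=4,low[5]=3,low[6]=?,low[7]=2,low[8]=6); scc=(scc[0]=?,scc[1]=?,scc[2]=2,scc[3]=?,scc[4]=0,scc[5]=2,scc[6]=?,scc[7]=2,scc[8]=1)
step 6: low=(low[0]=0,low[1]=1,low[2]=2,low[3]=?,low[4]=4,low[5]=3,low[6]=?,low[7]=2,low[8]=6); scc=(scc[0]=?,scc[1]=3,scc[2]=2,scc[3]=?,scc[4]=0,scc[5]=2,scc[6]=?,scc[7]=2,scc[8]=1)
step 7: low=(low[0]=0,low[1]=1,low[2]=2,low[3]=?,low[4]=4,low[5]=3,low[6]=?,low[7]=2,low[8]=6); scc=(scc[0]=4,scc[1]=3,scc[2]=2,scc[3]=?,scc[4]=0,scc[5]=2,scc[6]=?,scc[7]=2,scc[8]=1)
step 8: low=(low[0]=0,low[1]=1,low[2]=2,low[3]=7,low[4]=4,low[5]=3,low[6]=?,low[7]=2,low[8]=6); scc=(scc[0]=4,scc[1]=3,scc[2]=2,scc[3]=5,scc[4]=0,scc[5]=2,scc[6]=?,scc[7]=2,scc[8]=1)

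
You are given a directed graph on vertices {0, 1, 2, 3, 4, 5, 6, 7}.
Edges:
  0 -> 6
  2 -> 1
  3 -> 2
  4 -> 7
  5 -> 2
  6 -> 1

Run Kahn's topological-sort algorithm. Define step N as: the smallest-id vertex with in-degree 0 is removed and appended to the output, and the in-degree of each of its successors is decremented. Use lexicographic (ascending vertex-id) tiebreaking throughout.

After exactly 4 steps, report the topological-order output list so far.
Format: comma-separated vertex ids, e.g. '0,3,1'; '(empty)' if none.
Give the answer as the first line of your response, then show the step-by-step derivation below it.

0,3,4,5

step 1: output 0; order=[0]; indeg=(0,2,2,0,0,0,0,1)
step 2: output 3; order=[0,3]; indeg=(0,2,1,0,0,0,0,1)
step 3: output 4; order=[0,3,4]; indeg=(0,2,1,0,0,0,0,0)
step 4: output 5; order=[0,3,4,5]; indeg=(0,2,0,0,0,0,0,0)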